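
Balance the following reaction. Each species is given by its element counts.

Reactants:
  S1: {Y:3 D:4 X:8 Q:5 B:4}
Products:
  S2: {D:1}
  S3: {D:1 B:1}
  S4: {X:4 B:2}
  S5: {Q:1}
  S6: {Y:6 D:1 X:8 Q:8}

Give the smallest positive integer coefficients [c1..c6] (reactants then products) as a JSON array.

Coefficients: [2, 3, 4, 2, 2, 1]

Y: 2·3 = 6 | 3·0+4·0+2·0+2·0+1·6 = 6
D: 2·4 = 8 | 3·1+4·1+2·0+2·0+1·1 = 8
X: 2·8 = 16 | 3·0+4·0+2·4+2·0+1·8 = 16
Q: 2·5 = 10 | 3·0+4·0+2·0+2·1+1·8 = 10
B: 2·4 = 8 | 3·0+4·1+2·2+2·0+1·0 = 8
gcd(2,3,4,2,2,1) = 1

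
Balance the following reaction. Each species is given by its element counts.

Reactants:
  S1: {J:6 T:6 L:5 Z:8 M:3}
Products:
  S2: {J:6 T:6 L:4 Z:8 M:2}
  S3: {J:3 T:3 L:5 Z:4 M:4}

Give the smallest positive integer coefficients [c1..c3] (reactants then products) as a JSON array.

Coefficients: [6, 5, 2]

J: 6·6 = 36 | 5·6+2·3 = 36
T: 6·6 = 36 | 5·6+2·3 = 36
L: 6·5 = 30 | 5·4+2·5 = 30
Z: 6·8 = 48 | 5·8+2·4 = 48
M: 6·3 = 18 | 5·2+2·4 = 18
gcd(6,5,2) = 1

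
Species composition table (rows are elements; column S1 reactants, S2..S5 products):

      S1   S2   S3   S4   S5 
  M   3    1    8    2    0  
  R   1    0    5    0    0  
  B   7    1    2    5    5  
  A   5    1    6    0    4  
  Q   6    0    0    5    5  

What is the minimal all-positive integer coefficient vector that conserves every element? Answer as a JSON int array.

Coefficients: [5, 3, 1, 2, 4]

M: 5·3 = 15 | 3·1+1·8+2·2+4·0 = 15
R: 5·1 = 5 | 3·0+1·5+2·0+4·0 = 5
B: 5·7 = 35 | 3·1+1·2+2·5+4·5 = 35
A: 5·5 = 25 | 3·1+1·6+2·0+4·4 = 25
Q: 5·6 = 30 | 3·0+1·0+2·5+4·5 = 30
gcd(5,3,1,2,4) = 1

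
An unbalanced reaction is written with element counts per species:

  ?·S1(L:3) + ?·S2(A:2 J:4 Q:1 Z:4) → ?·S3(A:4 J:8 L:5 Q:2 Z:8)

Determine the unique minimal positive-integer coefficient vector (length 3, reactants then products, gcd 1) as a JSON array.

A: 5·0+6·2 = 12 | 3·4 = 12
J: 5·0+6·4 = 24 | 3·8 = 24
L: 5·3+6·0 = 15 | 3·5 = 15
Q: 5·0+6·1 = 6 | 3·2 = 6
Z: 5·0+6·4 = 24 | 3·8 = 24
gcd(5,6,3) = 1

Coefficients: [5, 6, 3]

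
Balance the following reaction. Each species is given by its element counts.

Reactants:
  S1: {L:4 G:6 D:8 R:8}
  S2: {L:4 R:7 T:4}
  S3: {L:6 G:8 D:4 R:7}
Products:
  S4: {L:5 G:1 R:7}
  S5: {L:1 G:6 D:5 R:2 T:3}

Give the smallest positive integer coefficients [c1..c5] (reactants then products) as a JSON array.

Coefficients: [1, 3, 3, 6, 4]

L: 1·4+3·4+3·6 = 34 | 6·5+4·1 = 34
G: 1·6+3·0+3·8 = 30 | 6·1+4·6 = 30
D: 1·8+3·0+3·4 = 20 | 6·0+4·5 = 20
R: 1·8+3·7+3·7 = 50 | 6·7+4·2 = 50
T: 1·0+3·4+3·0 = 12 | 6·0+4·3 = 12
gcd(1,3,3,6,4) = 1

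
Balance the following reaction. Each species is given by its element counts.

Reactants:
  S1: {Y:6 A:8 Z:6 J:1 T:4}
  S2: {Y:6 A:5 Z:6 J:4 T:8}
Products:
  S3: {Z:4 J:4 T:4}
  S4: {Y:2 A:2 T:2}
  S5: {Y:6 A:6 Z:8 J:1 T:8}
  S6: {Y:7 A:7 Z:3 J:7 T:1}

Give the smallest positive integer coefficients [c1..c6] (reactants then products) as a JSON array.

Coefficients: [3, 6, 2, 5, 5, 2]

Y: 3·6+6·6 = 54 | 2·0+5·2+5·6+2·7 = 54
A: 3·8+6·5 = 54 | 2·0+5·2+5·6+2·7 = 54
Z: 3·6+6·6 = 54 | 2·4+5·0+5·8+2·3 = 54
J: 3·1+6·4 = 27 | 2·4+5·0+5·1+2·7 = 27
T: 3·4+6·8 = 60 | 2·4+5·2+5·8+2·1 = 60
gcd(3,6,2,5,5,2) = 1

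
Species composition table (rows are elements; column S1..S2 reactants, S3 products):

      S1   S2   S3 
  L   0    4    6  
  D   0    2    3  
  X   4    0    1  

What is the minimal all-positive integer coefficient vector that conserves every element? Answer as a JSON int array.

Coefficients: [1, 6, 4]

L: 1·0+6·4 = 24 | 4·6 = 24
D: 1·0+6·2 = 12 | 4·3 = 12
X: 1·4+6·0 = 4 | 4·1 = 4
gcd(1,6,4) = 1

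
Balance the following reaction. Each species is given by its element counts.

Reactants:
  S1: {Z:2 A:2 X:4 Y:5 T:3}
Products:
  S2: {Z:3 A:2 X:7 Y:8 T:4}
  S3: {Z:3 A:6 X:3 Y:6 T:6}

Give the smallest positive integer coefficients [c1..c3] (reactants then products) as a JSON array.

Z: 6·2 = 12 | 3·3+1·3 = 12
A: 6·2 = 12 | 3·2+1·6 = 12
X: 6·4 = 24 | 3·7+1·3 = 24
Y: 6·5 = 30 | 3·8+1·6 = 30
T: 6·3 = 18 | 3·4+1·6 = 18
gcd(6,3,1) = 1

Coefficients: [6, 3, 1]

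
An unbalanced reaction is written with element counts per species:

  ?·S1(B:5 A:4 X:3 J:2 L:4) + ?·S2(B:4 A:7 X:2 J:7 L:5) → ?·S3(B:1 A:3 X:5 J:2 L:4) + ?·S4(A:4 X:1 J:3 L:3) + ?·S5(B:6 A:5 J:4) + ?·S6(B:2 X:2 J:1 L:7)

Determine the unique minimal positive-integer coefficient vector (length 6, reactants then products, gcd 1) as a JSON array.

Coefficients: [5, 5, 3, 4, 6, 3]

B: 5·5+5·4 = 45 | 3·1+4·0+6·6+3·2 = 45
A: 5·4+5·7 = 55 | 3·3+4·4+6·5+3·0 = 55
X: 5·3+5·2 = 25 | 3·5+4·1+6·0+3·2 = 25
J: 5·2+5·7 = 45 | 3·2+4·3+6·4+3·1 = 45
L: 5·4+5·5 = 45 | 3·4+4·3+6·0+3·7 = 45
gcd(5,5,3,4,6,3) = 1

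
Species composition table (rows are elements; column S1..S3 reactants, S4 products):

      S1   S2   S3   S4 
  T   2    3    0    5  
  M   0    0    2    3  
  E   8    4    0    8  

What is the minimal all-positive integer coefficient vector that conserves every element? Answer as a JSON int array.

Coefficients: [1, 6, 6, 4]

T: 1·2+6·3+6·0 = 20 | 4·5 = 20
M: 1·0+6·0+6·2 = 12 | 4·3 = 12
E: 1·8+6·4+6·0 = 32 | 4·8 = 32
gcd(1,6,6,4) = 1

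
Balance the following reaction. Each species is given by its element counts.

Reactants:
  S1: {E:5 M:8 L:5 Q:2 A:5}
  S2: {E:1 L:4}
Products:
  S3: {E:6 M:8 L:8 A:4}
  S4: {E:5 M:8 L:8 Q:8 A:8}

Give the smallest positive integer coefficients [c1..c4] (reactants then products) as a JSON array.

Coefficients: [4, 3, 3, 1]

E: 4·5+3·1 = 23 | 3·6+1·5 = 23
M: 4·8+3·0 = 32 | 3·8+1·8 = 32
L: 4·5+3·4 = 32 | 3·8+1·8 = 32
Q: 4·2+3·0 = 8 | 3·0+1·8 = 8
A: 4·5+3·0 = 20 | 3·4+1·8 = 20
gcd(4,3,3,1) = 1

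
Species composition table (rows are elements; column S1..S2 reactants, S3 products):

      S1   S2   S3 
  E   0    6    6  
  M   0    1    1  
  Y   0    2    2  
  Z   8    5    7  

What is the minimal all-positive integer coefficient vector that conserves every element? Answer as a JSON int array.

Coefficients: [1, 4, 4]

E: 1·0+4·6 = 24 | 4·6 = 24
M: 1·0+4·1 = 4 | 4·1 = 4
Y: 1·0+4·2 = 8 | 4·2 = 8
Z: 1·8+4·5 = 28 | 4·7 = 28
gcd(1,4,4) = 1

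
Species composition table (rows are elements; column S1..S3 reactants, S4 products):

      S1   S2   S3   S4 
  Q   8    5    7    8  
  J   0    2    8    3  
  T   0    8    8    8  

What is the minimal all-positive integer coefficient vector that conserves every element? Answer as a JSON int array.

Q: 2·8+5·5+1·7 = 48 | 6·8 = 48
J: 2·0+5·2+1·8 = 18 | 6·3 = 18
T: 2·0+5·8+1·8 = 48 | 6·8 = 48
gcd(2,5,1,6) = 1

Coefficients: [2, 5, 1, 6]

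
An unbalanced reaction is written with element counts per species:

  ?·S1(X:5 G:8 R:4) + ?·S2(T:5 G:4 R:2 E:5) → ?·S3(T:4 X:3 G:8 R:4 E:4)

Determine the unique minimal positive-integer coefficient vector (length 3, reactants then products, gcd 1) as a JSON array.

Coefficients: [3, 4, 5]

T: 3·0+4·5 = 20 | 5·4 = 20
X: 3·5+4·0 = 15 | 5·3 = 15
G: 3·8+4·4 = 40 | 5·8 = 40
R: 3·4+4·2 = 20 | 5·4 = 20
E: 3·0+4·5 = 20 | 5·4 = 20
gcd(3,4,5) = 1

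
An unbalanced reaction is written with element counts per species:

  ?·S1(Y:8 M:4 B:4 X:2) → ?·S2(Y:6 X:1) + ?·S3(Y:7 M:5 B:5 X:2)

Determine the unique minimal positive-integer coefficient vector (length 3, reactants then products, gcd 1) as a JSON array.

Y: 5·8 = 40 | 2·6+4·7 = 40
M: 5·4 = 20 | 2·0+4·5 = 20
B: 5·4 = 20 | 2·0+4·5 = 20
X: 5·2 = 10 | 2·1+4·2 = 10
gcd(5,2,4) = 1

Coefficients: [5, 2, 4]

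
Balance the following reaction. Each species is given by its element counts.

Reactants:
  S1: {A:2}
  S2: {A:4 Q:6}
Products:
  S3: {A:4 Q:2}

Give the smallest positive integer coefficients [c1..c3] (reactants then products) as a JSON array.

Coefficients: [4, 1, 3]

A: 4·2+1·4 = 12 | 3·4 = 12
Q: 4·0+1·6 = 6 | 3·2 = 6
gcd(4,1,3) = 1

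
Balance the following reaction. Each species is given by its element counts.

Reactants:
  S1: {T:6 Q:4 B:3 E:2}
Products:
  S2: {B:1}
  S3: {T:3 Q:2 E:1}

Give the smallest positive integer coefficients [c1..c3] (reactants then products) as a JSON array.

Coefficients: [1, 3, 2]

T: 1·6 = 6 | 3·0+2·3 = 6
Q: 1·4 = 4 | 3·0+2·2 = 4
B: 1·3 = 3 | 3·1+2·0 = 3
E: 1·2 = 2 | 3·0+2·1 = 2
gcd(1,3,2) = 1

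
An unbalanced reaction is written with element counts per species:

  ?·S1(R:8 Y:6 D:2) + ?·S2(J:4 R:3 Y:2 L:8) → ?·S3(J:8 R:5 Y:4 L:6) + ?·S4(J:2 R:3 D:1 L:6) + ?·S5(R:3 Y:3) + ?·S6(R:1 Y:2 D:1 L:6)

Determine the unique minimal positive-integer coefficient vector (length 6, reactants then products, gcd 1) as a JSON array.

Coefficients: [3, 6, 2, 4, 6, 2]

J: 3·0+6·4 = 24 | 2·8+4·2+6·0+2·0 = 24
R: 3·8+6·3 = 42 | 2·5+4·3+6·3+2·1 = 42
Y: 3·6+6·2 = 30 | 2·4+4·0+6·3+2·2 = 30
D: 3·2+6·0 = 6 | 2·0+4·1+6·0+2·1 = 6
L: 3·0+6·8 = 48 | 2·6+4·6+6·0+2·6 = 48
gcd(3,6,2,4,6,2) = 1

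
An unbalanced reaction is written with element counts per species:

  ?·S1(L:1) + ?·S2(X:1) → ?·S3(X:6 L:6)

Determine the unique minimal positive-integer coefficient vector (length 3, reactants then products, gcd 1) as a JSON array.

X: 6·0+6·1 = 6 | 1·6 = 6
L: 6·1+6·0 = 6 | 1·6 = 6
gcd(6,6,1) = 1

Coefficients: [6, 6, 1]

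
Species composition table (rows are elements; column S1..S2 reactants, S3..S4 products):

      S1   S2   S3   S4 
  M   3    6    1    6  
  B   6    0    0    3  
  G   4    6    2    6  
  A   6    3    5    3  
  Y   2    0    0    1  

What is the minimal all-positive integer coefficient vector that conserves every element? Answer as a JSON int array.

M: 3·3+5·6 = 39 | 3·1+6·6 = 39
B: 3·6+5·0 = 18 | 3·0+6·3 = 18
G: 3·4+5·6 = 42 | 3·2+6·6 = 42
A: 3·6+5·3 = 33 | 3·5+6·3 = 33
Y: 3·2+5·0 = 6 | 3·0+6·1 = 6
gcd(3,5,3,6) = 1

Coefficients: [3, 5, 3, 6]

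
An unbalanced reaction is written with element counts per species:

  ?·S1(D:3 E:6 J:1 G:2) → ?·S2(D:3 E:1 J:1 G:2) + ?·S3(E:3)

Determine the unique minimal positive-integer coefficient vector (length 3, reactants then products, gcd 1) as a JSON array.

D: 3·3 = 9 | 3·3+5·0 = 9
E: 3·6 = 18 | 3·1+5·3 = 18
J: 3·1 = 3 | 3·1+5·0 = 3
G: 3·2 = 6 | 3·2+5·0 = 6
gcd(3,3,5) = 1

Coefficients: [3, 3, 5]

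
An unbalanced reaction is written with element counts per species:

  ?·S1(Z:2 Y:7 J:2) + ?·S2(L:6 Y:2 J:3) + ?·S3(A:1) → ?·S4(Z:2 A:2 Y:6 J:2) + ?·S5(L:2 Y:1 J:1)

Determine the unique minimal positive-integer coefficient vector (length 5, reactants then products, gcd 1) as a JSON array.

Coefficients: [1, 1, 2, 1, 3]

Z: 1·2+1·0+2·0 = 2 | 1·2+3·0 = 2
A: 1·0+1·0+2·1 = 2 | 1·2+3·0 = 2
L: 1·0+1·6+2·0 = 6 | 1·0+3·2 = 6
Y: 1·7+1·2+2·0 = 9 | 1·6+3·1 = 9
J: 1·2+1·3+2·0 = 5 | 1·2+3·1 = 5
gcd(1,1,2,1,3) = 1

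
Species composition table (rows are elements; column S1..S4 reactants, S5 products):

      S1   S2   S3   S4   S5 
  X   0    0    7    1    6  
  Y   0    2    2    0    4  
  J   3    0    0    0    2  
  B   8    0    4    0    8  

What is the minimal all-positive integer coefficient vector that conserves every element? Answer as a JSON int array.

Coefficients: [2, 4, 2, 4, 3]

X: 2·0+4·0+2·7+4·1 = 18 | 3·6 = 18
Y: 2·0+4·2+2·2+4·0 = 12 | 3·4 = 12
J: 2·3+4·0+2·0+4·0 = 6 | 3·2 = 6
B: 2·8+4·0+2·4+4·0 = 24 | 3·8 = 24
gcd(2,4,2,4,3) = 1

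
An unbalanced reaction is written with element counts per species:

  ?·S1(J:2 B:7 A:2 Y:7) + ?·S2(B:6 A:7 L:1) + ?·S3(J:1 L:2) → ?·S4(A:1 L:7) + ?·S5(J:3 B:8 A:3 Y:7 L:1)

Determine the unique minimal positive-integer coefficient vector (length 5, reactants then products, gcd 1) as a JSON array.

Coefficients: [6, 1, 6, 1, 6]

J: 6·2+1·0+6·1 = 18 | 1·0+6·3 = 18
B: 6·7+1·6+6·0 = 48 | 1·0+6·8 = 48
A: 6·2+1·7+6·0 = 19 | 1·1+6·3 = 19
Y: 6·7+1·0+6·0 = 42 | 1·0+6·7 = 42
L: 6·0+1·1+6·2 = 13 | 1·7+6·1 = 13
gcd(6,1,6,1,6) = 1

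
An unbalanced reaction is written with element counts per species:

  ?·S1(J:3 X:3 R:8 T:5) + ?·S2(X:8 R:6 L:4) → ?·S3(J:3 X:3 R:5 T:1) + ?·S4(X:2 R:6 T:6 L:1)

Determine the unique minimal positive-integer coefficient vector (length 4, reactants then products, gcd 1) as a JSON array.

J: 6·3+1·0 = 18 | 6·3+4·0 = 18
X: 6·3+1·8 = 26 | 6·3+4·2 = 26
R: 6·8+1·6 = 54 | 6·5+4·6 = 54
T: 6·5+1·0 = 30 | 6·1+4·6 = 30
L: 6·0+1·4 = 4 | 6·0+4·1 = 4
gcd(6,1,6,4) = 1

Coefficients: [6, 1, 6, 4]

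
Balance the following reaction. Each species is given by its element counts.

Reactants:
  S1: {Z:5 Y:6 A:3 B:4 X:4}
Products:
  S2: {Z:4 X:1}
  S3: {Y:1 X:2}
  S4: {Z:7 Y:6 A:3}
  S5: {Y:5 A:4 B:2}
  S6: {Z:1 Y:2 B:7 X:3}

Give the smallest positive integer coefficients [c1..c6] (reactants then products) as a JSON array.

Coefficients: [5, 4, 5, 1, 3, 2]

Z: 5·5 = 25 | 4·4+5·0+1·7+3·0+2·1 = 25
Y: 5·6 = 30 | 4·0+5·1+1·6+3·5+2·2 = 30
A: 5·3 = 15 | 4·0+5·0+1·3+3·4+2·0 = 15
B: 5·4 = 20 | 4·0+5·0+1·0+3·2+2·7 = 20
X: 5·4 = 20 | 4·1+5·2+1·0+3·0+2·3 = 20
gcd(5,4,5,1,3,2) = 1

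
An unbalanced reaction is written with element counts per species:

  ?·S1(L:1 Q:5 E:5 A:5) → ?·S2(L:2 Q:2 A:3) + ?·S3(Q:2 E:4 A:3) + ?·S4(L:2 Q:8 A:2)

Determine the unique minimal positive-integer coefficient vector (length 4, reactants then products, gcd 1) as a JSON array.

L: 4·1 = 4 | 1·2+5·0+1·2 = 4
Q: 4·5 = 20 | 1·2+5·2+1·8 = 20
E: 4·5 = 20 | 1·0+5·4+1·0 = 20
A: 4·5 = 20 | 1·3+5·3+1·2 = 20
gcd(4,1,5,1) = 1

Coefficients: [4, 1, 5, 1]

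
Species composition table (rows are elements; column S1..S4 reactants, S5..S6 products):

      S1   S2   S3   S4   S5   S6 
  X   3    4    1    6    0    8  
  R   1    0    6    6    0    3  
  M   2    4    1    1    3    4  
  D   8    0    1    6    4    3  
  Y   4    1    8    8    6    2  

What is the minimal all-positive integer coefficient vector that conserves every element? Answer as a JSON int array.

X: 3·3+6·4+1·1+1·6 = 40 | 4·0+5·8 = 40
R: 3·1+6·0+1·6+1·6 = 15 | 4·0+5·3 = 15
M: 3·2+6·4+1·1+1·1 = 32 | 4·3+5·4 = 32
D: 3·8+6·0+1·1+1·6 = 31 | 4·4+5·3 = 31
Y: 3·4+6·1+1·8+1·8 = 34 | 4·6+5·2 = 34
gcd(3,6,1,1,4,5) = 1

Coefficients: [3, 6, 1, 1, 4, 5]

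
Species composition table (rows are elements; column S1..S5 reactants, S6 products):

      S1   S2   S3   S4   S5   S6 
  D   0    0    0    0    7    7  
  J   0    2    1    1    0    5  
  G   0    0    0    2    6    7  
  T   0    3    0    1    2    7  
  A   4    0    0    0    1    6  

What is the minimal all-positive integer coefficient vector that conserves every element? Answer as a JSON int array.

D: 5·0+6·0+6·0+2·0+4·7 = 28 | 4·7 = 28
J: 5·0+6·2+6·1+2·1+4·0 = 20 | 4·5 = 20
G: 5·0+6·0+6·0+2·2+4·6 = 28 | 4·7 = 28
T: 5·0+6·3+6·0+2·1+4·2 = 28 | 4·7 = 28
A: 5·4+6·0+6·0+2·0+4·1 = 24 | 4·6 = 24
gcd(5,6,6,2,4,4) = 1

Coefficients: [5, 6, 6, 2, 4, 4]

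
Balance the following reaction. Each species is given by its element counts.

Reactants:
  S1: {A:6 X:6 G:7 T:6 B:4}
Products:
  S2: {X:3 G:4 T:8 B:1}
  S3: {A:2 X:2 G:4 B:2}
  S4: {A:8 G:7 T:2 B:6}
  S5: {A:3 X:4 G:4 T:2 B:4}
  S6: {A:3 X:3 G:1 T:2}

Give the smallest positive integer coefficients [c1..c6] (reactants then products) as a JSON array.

Coefficients: [5, 2, 2, 1, 2, 4]

A: 5·6 = 30 | 2·0+2·2+1·8+2·3+4·3 = 30
X: 5·6 = 30 | 2·3+2·2+1·0+2·4+4·3 = 30
G: 5·7 = 35 | 2·4+2·4+1·7+2·4+4·1 = 35
T: 5·6 = 30 | 2·8+2·0+1·2+2·2+4·2 = 30
B: 5·4 = 20 | 2·1+2·2+1·6+2·4+4·0 = 20
gcd(5,2,2,1,2,4) = 1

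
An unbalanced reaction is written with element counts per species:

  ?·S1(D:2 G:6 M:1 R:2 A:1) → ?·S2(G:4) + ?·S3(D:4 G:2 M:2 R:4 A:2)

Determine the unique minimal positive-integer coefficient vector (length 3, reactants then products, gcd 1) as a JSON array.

D: 4·2 = 8 | 5·0+2·4 = 8
G: 4·6 = 24 | 5·4+2·2 = 24
M: 4·1 = 4 | 5·0+2·2 = 4
R: 4·2 = 8 | 5·0+2·4 = 8
A: 4·1 = 4 | 5·0+2·2 = 4
gcd(4,5,2) = 1

Coefficients: [4, 5, 2]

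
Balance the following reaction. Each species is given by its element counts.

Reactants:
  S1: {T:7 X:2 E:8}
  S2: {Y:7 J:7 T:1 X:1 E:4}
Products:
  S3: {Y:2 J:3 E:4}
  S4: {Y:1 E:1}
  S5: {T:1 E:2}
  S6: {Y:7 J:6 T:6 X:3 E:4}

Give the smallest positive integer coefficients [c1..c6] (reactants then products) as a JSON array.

Y: 3·0+6·7 = 42 | 6·2+2·1+3·0+4·7 = 42
J: 3·0+6·7 = 42 | 6·3+2·0+3·0+4·6 = 42
T: 3·7+6·1 = 27 | 6·0+2·0+3·1+4·6 = 27
X: 3·2+6·1 = 12 | 6·0+2·0+3·0+4·3 = 12
E: 3·8+6·4 = 48 | 6·4+2·1+3·2+4·4 = 48
gcd(3,6,6,2,3,4) = 1

Coefficients: [3, 6, 6, 2, 3, 4]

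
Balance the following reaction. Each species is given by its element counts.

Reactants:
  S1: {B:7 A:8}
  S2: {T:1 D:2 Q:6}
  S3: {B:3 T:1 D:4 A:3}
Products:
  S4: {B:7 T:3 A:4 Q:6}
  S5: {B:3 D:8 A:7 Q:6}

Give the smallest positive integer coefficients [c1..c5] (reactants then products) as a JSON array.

B: 1·7+2·0+1·3 = 10 | 1·7+1·3 = 10
T: 1·0+2·1+1·1 = 3 | 1·3+1·0 = 3
D: 1·0+2·2+1·4 = 8 | 1·0+1·8 = 8
A: 1·8+2·0+1·3 = 11 | 1·4+1·7 = 11
Q: 1·0+2·6+1·0 = 12 | 1·6+1·6 = 12
gcd(1,2,1,1,1) = 1

Coefficients: [1, 2, 1, 1, 1]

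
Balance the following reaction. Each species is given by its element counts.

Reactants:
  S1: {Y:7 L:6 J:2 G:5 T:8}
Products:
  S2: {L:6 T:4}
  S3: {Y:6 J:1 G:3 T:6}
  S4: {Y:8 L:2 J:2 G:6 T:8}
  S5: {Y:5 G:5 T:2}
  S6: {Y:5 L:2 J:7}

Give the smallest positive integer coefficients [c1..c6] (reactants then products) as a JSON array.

Coefficients: [6, 5, 1, 2, 3, 1]

Y: 6·7 = 42 | 5·0+1·6+2·8+3·5+1·5 = 42
L: 6·6 = 36 | 5·6+1·0+2·2+3·0+1·2 = 36
J: 6·2 = 12 | 5·0+1·1+2·2+3·0+1·7 = 12
G: 6·5 = 30 | 5·0+1·3+2·6+3·5+1·0 = 30
T: 6·8 = 48 | 5·4+1·6+2·8+3·2+1·0 = 48
gcd(6,5,1,2,3,1) = 1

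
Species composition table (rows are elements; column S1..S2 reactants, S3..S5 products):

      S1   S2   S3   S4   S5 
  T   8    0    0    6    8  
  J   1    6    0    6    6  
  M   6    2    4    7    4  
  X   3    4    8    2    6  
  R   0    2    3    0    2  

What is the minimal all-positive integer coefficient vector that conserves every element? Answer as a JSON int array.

T: 6·8+6·0 = 48 | 2·0+4·6+3·8 = 48
J: 6·1+6·6 = 42 | 2·0+4·6+3·6 = 42
M: 6·6+6·2 = 48 | 2·4+4·7+3·4 = 48
X: 6·3+6·4 = 42 | 2·8+4·2+3·6 = 42
R: 6·0+6·2 = 12 | 2·3+4·0+3·2 = 12
gcd(6,6,2,4,3) = 1

Coefficients: [6, 6, 2, 4, 3]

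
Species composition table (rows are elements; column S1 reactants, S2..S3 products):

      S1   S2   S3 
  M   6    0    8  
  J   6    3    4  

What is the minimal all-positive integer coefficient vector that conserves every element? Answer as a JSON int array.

Coefficients: [4, 4, 3]

M: 4·6 = 24 | 4·0+3·8 = 24
J: 4·6 = 24 | 4·3+3·4 = 24
gcd(4,4,3) = 1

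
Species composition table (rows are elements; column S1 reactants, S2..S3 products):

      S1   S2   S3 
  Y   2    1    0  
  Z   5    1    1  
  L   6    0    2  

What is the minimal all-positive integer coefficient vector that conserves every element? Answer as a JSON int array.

Y: 1·2 = 2 | 2·1+3·0 = 2
Z: 1·5 = 5 | 2·1+3·1 = 5
L: 1·6 = 6 | 2·0+3·2 = 6
gcd(1,2,3) = 1

Coefficients: [1, 2, 3]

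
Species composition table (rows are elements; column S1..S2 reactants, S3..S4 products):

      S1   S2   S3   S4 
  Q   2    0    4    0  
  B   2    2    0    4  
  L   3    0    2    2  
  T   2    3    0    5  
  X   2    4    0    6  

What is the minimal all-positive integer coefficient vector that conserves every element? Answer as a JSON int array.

Q: 2·2+2·0 = 4 | 1·4+2·0 = 4
B: 2·2+2·2 = 8 | 1·0+2·4 = 8
L: 2·3+2·0 = 6 | 1·2+2·2 = 6
T: 2·2+2·3 = 10 | 1·0+2·5 = 10
X: 2·2+2·4 = 12 | 1·0+2·6 = 12
gcd(2,2,1,2) = 1

Coefficients: [2, 2, 1, 2]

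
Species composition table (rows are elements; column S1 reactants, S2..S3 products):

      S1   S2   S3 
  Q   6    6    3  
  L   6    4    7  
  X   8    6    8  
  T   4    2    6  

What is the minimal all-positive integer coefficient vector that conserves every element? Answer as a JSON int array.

Coefficients: [5, 4, 2]

Q: 5·6 = 30 | 4·6+2·3 = 30
L: 5·6 = 30 | 4·4+2·7 = 30
X: 5·8 = 40 | 4·6+2·8 = 40
T: 5·4 = 20 | 4·2+2·6 = 20
gcd(5,4,2) = 1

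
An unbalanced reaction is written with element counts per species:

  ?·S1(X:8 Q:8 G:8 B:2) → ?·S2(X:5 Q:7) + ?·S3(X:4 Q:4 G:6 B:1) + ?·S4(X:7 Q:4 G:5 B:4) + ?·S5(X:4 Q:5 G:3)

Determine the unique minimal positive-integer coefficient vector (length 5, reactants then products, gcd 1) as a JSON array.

Coefficients: [4, 1, 4, 1, 1]

X: 4·8 = 32 | 1·5+4·4+1·7+1·4 = 32
Q: 4·8 = 32 | 1·7+4·4+1·4+1·5 = 32
G: 4·8 = 32 | 1·0+4·6+1·5+1·3 = 32
B: 4·2 = 8 | 1·0+4·1+1·4+1·0 = 8
gcd(4,1,4,1,1) = 1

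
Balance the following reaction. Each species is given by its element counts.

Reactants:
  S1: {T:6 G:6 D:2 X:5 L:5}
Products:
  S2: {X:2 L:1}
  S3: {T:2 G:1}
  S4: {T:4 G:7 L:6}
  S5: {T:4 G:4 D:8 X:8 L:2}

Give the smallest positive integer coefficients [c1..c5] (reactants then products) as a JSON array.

T: 4·6 = 24 | 6·0+6·2+2·4+1·4 = 24
G: 4·6 = 24 | 6·0+6·1+2·7+1·4 = 24
D: 4·2 = 8 | 6·0+6·0+2·0+1·8 = 8
X: 4·5 = 20 | 6·2+6·0+2·0+1·8 = 20
L: 4·5 = 20 | 6·1+6·0+2·6+1·2 = 20
gcd(4,6,6,2,1) = 1

Coefficients: [4, 6, 6, 2, 1]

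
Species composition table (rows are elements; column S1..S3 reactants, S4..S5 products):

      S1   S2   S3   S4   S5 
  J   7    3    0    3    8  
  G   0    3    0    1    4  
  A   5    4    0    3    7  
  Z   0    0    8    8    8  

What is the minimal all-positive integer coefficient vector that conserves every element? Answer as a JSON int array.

J: 2·7+3·3+6·0 = 23 | 5·3+1·8 = 23
G: 2·0+3·3+6·0 = 9 | 5·1+1·4 = 9
A: 2·5+3·4+6·0 = 22 | 5·3+1·7 = 22
Z: 2·0+3·0+6·8 = 48 | 5·8+1·8 = 48
gcd(2,3,6,5,1) = 1

Coefficients: [2, 3, 6, 5, 1]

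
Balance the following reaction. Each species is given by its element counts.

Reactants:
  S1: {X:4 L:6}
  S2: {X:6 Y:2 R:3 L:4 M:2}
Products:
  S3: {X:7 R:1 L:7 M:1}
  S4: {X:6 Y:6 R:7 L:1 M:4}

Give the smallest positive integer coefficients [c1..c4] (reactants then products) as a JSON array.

Coefficients: [1, 6, 4, 2]

X: 1·4+6·6 = 40 | 4·7+2·6 = 40
Y: 1·0+6·2 = 12 | 4·0+2·6 = 12
R: 1·0+6·3 = 18 | 4·1+2·7 = 18
L: 1·6+6·4 = 30 | 4·7+2·1 = 30
M: 1·0+6·2 = 12 | 4·1+2·4 = 12
gcd(1,6,4,2) = 1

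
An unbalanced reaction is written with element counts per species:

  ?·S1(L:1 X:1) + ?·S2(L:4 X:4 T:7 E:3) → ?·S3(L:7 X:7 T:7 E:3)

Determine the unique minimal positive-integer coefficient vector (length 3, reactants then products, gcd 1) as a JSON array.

Coefficients: [3, 1, 1]

L: 3·1+1·4 = 7 | 1·7 = 7
X: 3·1+1·4 = 7 | 1·7 = 7
T: 3·0+1·7 = 7 | 1·7 = 7
E: 3·0+1·3 = 3 | 1·3 = 3
gcd(3,1,1) = 1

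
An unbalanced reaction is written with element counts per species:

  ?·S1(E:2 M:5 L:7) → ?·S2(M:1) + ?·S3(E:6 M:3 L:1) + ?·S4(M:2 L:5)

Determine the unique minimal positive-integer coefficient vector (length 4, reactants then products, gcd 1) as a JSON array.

E: 3·2 = 6 | 4·0+1·6+4·0 = 6
M: 3·5 = 15 | 4·1+1·3+4·2 = 15
L: 3·7 = 21 | 4·0+1·1+4·5 = 21
gcd(3,4,1,4) = 1

Coefficients: [3, 4, 1, 4]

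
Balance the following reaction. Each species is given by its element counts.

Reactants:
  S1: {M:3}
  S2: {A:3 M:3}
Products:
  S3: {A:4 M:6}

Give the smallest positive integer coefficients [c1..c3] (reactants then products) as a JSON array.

Coefficients: [2, 4, 3]

A: 2·0+4·3 = 12 | 3·4 = 12
M: 2·3+4·3 = 18 | 3·6 = 18
gcd(2,4,3) = 1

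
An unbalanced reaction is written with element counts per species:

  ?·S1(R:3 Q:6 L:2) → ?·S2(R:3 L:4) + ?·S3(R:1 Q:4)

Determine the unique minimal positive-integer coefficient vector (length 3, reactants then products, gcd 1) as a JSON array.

Coefficients: [2, 1, 3]

R: 2·3 = 6 | 1·3+3·1 = 6
Q: 2·6 = 12 | 1·0+3·4 = 12
L: 2·2 = 4 | 1·4+3·0 = 4
gcd(2,1,3) = 1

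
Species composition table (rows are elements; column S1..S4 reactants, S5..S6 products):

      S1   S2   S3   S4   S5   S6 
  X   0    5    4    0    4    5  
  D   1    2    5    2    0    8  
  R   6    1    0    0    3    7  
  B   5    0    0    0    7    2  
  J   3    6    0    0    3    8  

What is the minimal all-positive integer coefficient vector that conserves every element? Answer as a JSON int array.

X: 4·0+3·5+2·4+2·0 = 23 | 2·4+3·5 = 23
D: 4·1+3·2+2·5+2·2 = 24 | 2·0+3·8 = 24
R: 4·6+3·1+2·0+2·0 = 27 | 2·3+3·7 = 27
B: 4·5+3·0+2·0+2·0 = 20 | 2·7+3·2 = 20
J: 4·3+3·6+2·0+2·0 = 30 | 2·3+3·8 = 30
gcd(4,3,2,2,2,3) = 1

Coefficients: [4, 3, 2, 2, 2, 3]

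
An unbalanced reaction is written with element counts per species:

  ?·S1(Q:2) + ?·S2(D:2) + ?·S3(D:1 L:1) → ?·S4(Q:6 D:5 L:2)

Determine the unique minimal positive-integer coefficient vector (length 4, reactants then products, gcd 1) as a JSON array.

Coefficients: [6, 3, 4, 2]

Q: 6·2+3·0+4·0 = 12 | 2·6 = 12
D: 6·0+3·2+4·1 = 10 | 2·5 = 10
L: 6·0+3·0+4·1 = 4 | 2·2 = 4
gcd(6,3,4,2) = 1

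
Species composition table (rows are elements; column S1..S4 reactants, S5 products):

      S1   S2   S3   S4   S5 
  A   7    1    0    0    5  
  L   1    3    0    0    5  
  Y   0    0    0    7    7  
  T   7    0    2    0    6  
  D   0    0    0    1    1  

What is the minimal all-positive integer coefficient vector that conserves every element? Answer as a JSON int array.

Coefficients: [2, 6, 5, 4, 4]

A: 2·7+6·1+5·0+4·0 = 20 | 4·5 = 20
L: 2·1+6·3+5·0+4·0 = 20 | 4·5 = 20
Y: 2·0+6·0+5·0+4·7 = 28 | 4·7 = 28
T: 2·7+6·0+5·2+4·0 = 24 | 4·6 = 24
D: 2·0+6·0+5·0+4·1 = 4 | 4·1 = 4
gcd(2,6,5,4,4) = 1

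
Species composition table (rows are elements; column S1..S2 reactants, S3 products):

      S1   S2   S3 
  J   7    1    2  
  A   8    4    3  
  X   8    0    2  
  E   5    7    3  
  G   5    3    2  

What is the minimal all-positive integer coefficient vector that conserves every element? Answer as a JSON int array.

Coefficients: [1, 1, 4]

J: 1·7+1·1 = 8 | 4·2 = 8
A: 1·8+1·4 = 12 | 4·3 = 12
X: 1·8+1·0 = 8 | 4·2 = 8
E: 1·5+1·7 = 12 | 4·3 = 12
G: 1·5+1·3 = 8 | 4·2 = 8
gcd(1,1,4) = 1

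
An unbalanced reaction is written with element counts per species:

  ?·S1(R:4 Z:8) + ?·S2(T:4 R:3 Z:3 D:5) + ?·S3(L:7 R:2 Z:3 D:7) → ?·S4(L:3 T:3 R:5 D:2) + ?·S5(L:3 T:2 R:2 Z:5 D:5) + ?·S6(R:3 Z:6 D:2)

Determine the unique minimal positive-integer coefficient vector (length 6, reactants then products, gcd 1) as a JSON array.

L: 5·0+4·0+3·7 = 21 | 2·3+5·3+6·0 = 21
T: 5·0+4·4+3·0 = 16 | 2·3+5·2+6·0 = 16
R: 5·4+4·3+3·2 = 38 | 2·5+5·2+6·3 = 38
Z: 5·8+4·3+3·3 = 61 | 2·0+5·5+6·6 = 61
D: 5·0+4·5+3·7 = 41 | 2·2+5·5+6·2 = 41
gcd(5,4,3,2,5,6) = 1

Coefficients: [5, 4, 3, 2, 5, 6]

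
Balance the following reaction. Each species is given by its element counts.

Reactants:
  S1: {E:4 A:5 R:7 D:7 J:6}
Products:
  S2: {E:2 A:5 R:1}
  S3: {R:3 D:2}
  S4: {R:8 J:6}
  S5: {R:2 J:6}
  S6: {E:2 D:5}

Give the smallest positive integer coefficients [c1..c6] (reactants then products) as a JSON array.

Coefficients: [6, 6, 6, 1, 5, 6]

E: 6·4 = 24 | 6·2+6·0+1·0+5·0+6·2 = 24
A: 6·5 = 30 | 6·5+6·0+1·0+5·0+6·0 = 30
R: 6·7 = 42 | 6·1+6·3+1·8+5·2+6·0 = 42
D: 6·7 = 42 | 6·0+6·2+1·0+5·0+6·5 = 42
J: 6·6 = 36 | 6·0+6·0+1·6+5·6+6·0 = 36
gcd(6,6,6,1,5,6) = 1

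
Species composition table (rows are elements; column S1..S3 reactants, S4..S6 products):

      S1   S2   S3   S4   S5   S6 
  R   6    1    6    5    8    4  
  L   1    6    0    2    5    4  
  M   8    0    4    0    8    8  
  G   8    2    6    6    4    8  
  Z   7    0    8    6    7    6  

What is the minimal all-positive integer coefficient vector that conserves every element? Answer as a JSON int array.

R: 2·6+5·1+6·6 = 53 | 5·5+2·8+3·4 = 53
L: 2·1+5·6+6·0 = 32 | 5·2+2·5+3·4 = 32
M: 2·8+5·0+6·4 = 40 | 5·0+2·8+3·8 = 40
G: 2·8+5·2+6·6 = 62 | 5·6+2·4+3·8 = 62
Z: 2·7+5·0+6·8 = 62 | 5·6+2·7+3·6 = 62
gcd(2,5,6,5,2,3) = 1

Coefficients: [2, 5, 6, 5, 2, 3]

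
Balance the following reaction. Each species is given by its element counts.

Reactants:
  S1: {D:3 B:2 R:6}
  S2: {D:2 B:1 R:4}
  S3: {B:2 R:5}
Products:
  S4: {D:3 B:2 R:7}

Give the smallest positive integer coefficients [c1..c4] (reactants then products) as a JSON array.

Coefficients: [1, 6, 1, 5]

D: 1·3+6·2+1·0 = 15 | 5·3 = 15
B: 1·2+6·1+1·2 = 10 | 5·2 = 10
R: 1·6+6·4+1·5 = 35 | 5·7 = 35
gcd(1,6,1,5) = 1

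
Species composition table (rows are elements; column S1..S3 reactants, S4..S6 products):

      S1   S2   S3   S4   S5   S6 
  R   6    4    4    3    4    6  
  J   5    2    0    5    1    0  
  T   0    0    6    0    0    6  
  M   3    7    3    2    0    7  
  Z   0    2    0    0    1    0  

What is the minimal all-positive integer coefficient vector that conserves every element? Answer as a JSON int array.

R: 6·6+2·4+5·4 = 64 | 6·3+4·4+5·6 = 64
J: 6·5+2·2+5·0 = 34 | 6·5+4·1+5·0 = 34
T: 6·0+2·0+5·6 = 30 | 6·0+4·0+5·6 = 30
M: 6·3+2·7+5·3 = 47 | 6·2+4·0+5·7 = 47
Z: 6·0+2·2+5·0 = 4 | 6·0+4·1+5·0 = 4
gcd(6,2,5,6,4,5) = 1

Coefficients: [6, 2, 5, 6, 4, 5]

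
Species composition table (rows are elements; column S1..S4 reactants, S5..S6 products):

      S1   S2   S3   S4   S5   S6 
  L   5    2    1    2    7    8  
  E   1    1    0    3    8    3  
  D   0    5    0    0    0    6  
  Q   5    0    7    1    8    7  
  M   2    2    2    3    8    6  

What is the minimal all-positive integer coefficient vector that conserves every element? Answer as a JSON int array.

Coefficients: [5, 6, 2, 4, 1, 5]

L: 5·5+6·2+2·1+4·2 = 47 | 1·7+5·8 = 47
E: 5·1+6·1+2·0+4·3 = 23 | 1·8+5·3 = 23
D: 5·0+6·5+2·0+4·0 = 30 | 1·0+5·6 = 30
Q: 5·5+6·0+2·7+4·1 = 43 | 1·8+5·7 = 43
M: 5·2+6·2+2·2+4·3 = 38 | 1·8+5·6 = 38
gcd(5,6,2,4,1,5) = 1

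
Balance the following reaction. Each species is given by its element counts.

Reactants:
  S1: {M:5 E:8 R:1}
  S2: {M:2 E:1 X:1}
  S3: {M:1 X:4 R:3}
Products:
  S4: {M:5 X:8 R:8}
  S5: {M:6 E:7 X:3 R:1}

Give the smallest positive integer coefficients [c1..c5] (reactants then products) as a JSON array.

Coefficients: [2, 5, 3, 1, 3]

M: 2·5+5·2+3·1 = 23 | 1·5+3·6 = 23
E: 2·8+5·1+3·0 = 21 | 1·0+3·7 = 21
X: 2·0+5·1+3·4 = 17 | 1·8+3·3 = 17
R: 2·1+5·0+3·3 = 11 | 1·8+3·1 = 11
gcd(2,5,3,1,3) = 1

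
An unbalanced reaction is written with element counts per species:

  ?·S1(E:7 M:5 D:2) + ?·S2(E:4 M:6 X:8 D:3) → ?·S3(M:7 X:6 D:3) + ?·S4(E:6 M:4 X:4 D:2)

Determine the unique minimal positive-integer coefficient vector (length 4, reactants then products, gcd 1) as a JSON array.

Coefficients: [2, 4, 2, 5]

E: 2·7+4·4 = 30 | 2·0+5·6 = 30
M: 2·5+4·6 = 34 | 2·7+5·4 = 34
X: 2·0+4·8 = 32 | 2·6+5·4 = 32
D: 2·2+4·3 = 16 | 2·3+5·2 = 16
gcd(2,4,2,5) = 1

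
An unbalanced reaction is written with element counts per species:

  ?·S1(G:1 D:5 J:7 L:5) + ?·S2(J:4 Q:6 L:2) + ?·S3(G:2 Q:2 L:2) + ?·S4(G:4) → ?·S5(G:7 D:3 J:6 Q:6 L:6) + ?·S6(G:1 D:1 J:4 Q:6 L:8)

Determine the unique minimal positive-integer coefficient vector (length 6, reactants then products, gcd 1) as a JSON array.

G: 2·1+2·0+6·2+2·4 = 22 | 3·7+1·1 = 22
D: 2·5+2·0+6·0+2·0 = 10 | 3·3+1·1 = 10
J: 2·7+2·4+6·0+2·0 = 22 | 3·6+1·4 = 22
Q: 2·0+2·6+6·2+2·0 = 24 | 3·6+1·6 = 24
L: 2·5+2·2+6·2+2·0 = 26 | 3·6+1·8 = 26
gcd(2,2,6,2,3,1) = 1

Coefficients: [2, 2, 6, 2, 3, 1]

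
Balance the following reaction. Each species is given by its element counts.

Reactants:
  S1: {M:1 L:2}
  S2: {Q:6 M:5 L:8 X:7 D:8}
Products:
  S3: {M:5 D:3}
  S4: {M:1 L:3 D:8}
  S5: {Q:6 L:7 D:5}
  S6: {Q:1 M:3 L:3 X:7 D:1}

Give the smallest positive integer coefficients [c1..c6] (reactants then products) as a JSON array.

Coefficients: [4, 6, 3, 1, 5, 6]

Q: 4·0+6·6 = 36 | 3·0+1·0+5·6+6·1 = 36
M: 4·1+6·5 = 34 | 3·5+1·1+5·0+6·3 = 34
L: 4·2+6·8 = 56 | 3·0+1·3+5·7+6·3 = 56
X: 4·0+6·7 = 42 | 3·0+1·0+5·0+6·7 = 42
D: 4·0+6·8 = 48 | 3·3+1·8+5·5+6·1 = 48
gcd(4,6,3,1,5,6) = 1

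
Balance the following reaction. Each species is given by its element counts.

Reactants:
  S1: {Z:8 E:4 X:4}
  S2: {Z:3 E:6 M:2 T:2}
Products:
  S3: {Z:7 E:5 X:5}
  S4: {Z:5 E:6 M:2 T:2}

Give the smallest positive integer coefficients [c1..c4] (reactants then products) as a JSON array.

Coefficients: [5, 6, 4, 6]

Z: 5·8+6·3 = 58 | 4·7+6·5 = 58
E: 5·4+6·6 = 56 | 4·5+6·6 = 56
X: 5·4+6·0 = 20 | 4·5+6·0 = 20
M: 5·0+6·2 = 12 | 4·0+6·2 = 12
T: 5·0+6·2 = 12 | 4·0+6·2 = 12
gcd(5,6,4,6) = 1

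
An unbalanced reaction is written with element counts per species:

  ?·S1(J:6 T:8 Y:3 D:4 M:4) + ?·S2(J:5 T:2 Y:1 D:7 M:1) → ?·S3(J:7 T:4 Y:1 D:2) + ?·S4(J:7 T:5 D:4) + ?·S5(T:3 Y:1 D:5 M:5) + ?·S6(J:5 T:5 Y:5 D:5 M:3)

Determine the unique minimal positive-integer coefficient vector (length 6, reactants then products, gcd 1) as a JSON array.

J: 5·6+4·5 = 50 | 1·7+4·7+3·0+3·5 = 50
T: 5·8+4·2 = 48 | 1·4+4·5+3·3+3·5 = 48
Y: 5·3+4·1 = 19 | 1·1+4·0+3·1+3·5 = 19
D: 5·4+4·7 = 48 | 1·2+4·4+3·5+3·5 = 48
M: 5·4+4·1 = 24 | 1·0+4·0+3·5+3·3 = 24
gcd(5,4,1,4,3,3) = 1

Coefficients: [5, 4, 1, 4, 3, 3]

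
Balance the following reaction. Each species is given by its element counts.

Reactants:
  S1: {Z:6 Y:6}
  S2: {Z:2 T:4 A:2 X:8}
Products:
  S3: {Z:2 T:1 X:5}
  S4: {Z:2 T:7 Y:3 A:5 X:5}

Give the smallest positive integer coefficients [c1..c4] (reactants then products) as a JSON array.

Coefficients: [1, 5, 6, 2]

Z: 1·6+5·2 = 16 | 6·2+2·2 = 16
T: 1·0+5·4 = 20 | 6·1+2·7 = 20
Y: 1·6+5·0 = 6 | 6·0+2·3 = 6
A: 1·0+5·2 = 10 | 6·0+2·5 = 10
X: 1·0+5·8 = 40 | 6·5+2·5 = 40
gcd(1,5,6,2) = 1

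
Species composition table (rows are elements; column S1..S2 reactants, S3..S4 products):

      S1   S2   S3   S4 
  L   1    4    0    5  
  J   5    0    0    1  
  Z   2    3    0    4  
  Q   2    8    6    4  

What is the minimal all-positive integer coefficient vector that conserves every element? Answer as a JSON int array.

L: 1·1+6·4 = 25 | 5·0+5·5 = 25
J: 1·5+6·0 = 5 | 5·0+5·1 = 5
Z: 1·2+6·3 = 20 | 5·0+5·4 = 20
Q: 1·2+6·8 = 50 | 5·6+5·4 = 50
gcd(1,6,5,5) = 1

Coefficients: [1, 6, 5, 5]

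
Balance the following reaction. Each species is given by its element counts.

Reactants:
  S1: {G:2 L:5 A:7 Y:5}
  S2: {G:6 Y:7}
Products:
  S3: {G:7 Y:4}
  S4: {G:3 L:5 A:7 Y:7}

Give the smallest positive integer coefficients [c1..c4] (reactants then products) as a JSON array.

G: 5·2+2·6 = 22 | 1·7+5·3 = 22
L: 5·5+2·0 = 25 | 1·0+5·5 = 25
A: 5·7+2·0 = 35 | 1·0+5·7 = 35
Y: 5·5+2·7 = 39 | 1·4+5·7 = 39
gcd(5,2,1,5) = 1

Coefficients: [5, 2, 1, 5]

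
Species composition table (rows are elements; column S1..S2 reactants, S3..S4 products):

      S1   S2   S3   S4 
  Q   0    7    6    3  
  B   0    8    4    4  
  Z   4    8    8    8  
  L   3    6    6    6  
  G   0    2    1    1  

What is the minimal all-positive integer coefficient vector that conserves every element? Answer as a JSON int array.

Coefficients: [6, 3, 1, 5]

Q: 6·0+3·7 = 21 | 1·6+5·3 = 21
B: 6·0+3·8 = 24 | 1·4+5·4 = 24
Z: 6·4+3·8 = 48 | 1·8+5·8 = 48
L: 6·3+3·6 = 36 | 1·6+5·6 = 36
G: 6·0+3·2 = 6 | 1·1+5·1 = 6
gcd(6,3,1,5) = 1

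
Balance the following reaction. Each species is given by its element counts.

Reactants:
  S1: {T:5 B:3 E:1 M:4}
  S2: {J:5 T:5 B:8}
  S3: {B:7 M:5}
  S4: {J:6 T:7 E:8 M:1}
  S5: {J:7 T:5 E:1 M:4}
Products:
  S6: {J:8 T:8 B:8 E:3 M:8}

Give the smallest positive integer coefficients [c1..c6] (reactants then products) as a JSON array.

J: 1·0+1·5+3·0+1·6+3·7 = 32 | 4·8 = 32
T: 1·5+1·5+3·0+1·7+3·5 = 32 | 4·8 = 32
B: 1·3+1·8+3·7+1·0+3·0 = 32 | 4·8 = 32
E: 1·1+1·0+3·0+1·8+3·1 = 12 | 4·3 = 12
M: 1·4+1·0+3·5+1·1+3·4 = 32 | 4·8 = 32
gcd(1,1,3,1,3,4) = 1

Coefficients: [1, 1, 3, 1, 3, 4]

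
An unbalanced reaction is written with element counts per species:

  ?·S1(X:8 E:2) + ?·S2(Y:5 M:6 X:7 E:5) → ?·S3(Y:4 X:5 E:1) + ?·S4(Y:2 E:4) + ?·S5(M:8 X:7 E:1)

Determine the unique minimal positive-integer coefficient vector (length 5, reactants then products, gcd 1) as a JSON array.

Coefficients: [1, 4, 3, 4, 3]

Y: 1·0+4·5 = 20 | 3·4+4·2+3·0 = 20
M: 1·0+4·6 = 24 | 3·0+4·0+3·8 = 24
X: 1·8+4·7 = 36 | 3·5+4·0+3·7 = 36
E: 1·2+4·5 = 22 | 3·1+4·4+3·1 = 22
gcd(1,4,3,4,3) = 1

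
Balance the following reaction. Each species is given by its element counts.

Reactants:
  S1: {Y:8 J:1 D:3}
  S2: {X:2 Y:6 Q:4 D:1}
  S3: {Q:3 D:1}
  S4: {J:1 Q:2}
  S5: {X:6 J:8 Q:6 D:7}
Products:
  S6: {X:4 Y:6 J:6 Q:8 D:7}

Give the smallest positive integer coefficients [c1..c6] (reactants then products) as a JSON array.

Coefficients: [3, 1, 4, 3, 3, 5]

X: 3·0+1·2+4·0+3·0+3·6 = 20 | 5·4 = 20
Y: 3·8+1·6+4·0+3·0+3·0 = 30 | 5·6 = 30
J: 3·1+1·0+4·0+3·1+3·8 = 30 | 5·6 = 30
Q: 3·0+1·4+4·3+3·2+3·6 = 40 | 5·8 = 40
D: 3·3+1·1+4·1+3·0+3·7 = 35 | 5·7 = 35
gcd(3,1,4,3,3,5) = 1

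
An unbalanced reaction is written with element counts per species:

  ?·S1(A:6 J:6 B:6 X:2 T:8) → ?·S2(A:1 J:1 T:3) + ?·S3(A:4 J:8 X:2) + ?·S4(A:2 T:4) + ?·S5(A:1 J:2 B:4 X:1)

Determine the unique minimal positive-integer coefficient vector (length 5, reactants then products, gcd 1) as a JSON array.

Coefficients: [4, 4, 1, 5, 6]

A: 4·6 = 24 | 4·1+1·4+5·2+6·1 = 24
J: 4·6 = 24 | 4·1+1·8+5·0+6·2 = 24
B: 4·6 = 24 | 4·0+1·0+5·0+6·4 = 24
X: 4·2 = 8 | 4·0+1·2+5·0+6·1 = 8
T: 4·8 = 32 | 4·3+1·0+5·4+6·0 = 32
gcd(4,4,1,5,6) = 1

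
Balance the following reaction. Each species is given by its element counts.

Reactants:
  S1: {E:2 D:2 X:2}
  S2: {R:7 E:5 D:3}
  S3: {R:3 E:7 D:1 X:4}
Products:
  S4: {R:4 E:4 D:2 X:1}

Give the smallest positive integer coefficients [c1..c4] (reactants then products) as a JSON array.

Coefficients: [1, 3, 1, 6]

R: 1·0+3·7+1·3 = 24 | 6·4 = 24
E: 1·2+3·5+1·7 = 24 | 6·4 = 24
D: 1·2+3·3+1·1 = 12 | 6·2 = 12
X: 1·2+3·0+1·4 = 6 | 6·1 = 6
gcd(1,3,1,6) = 1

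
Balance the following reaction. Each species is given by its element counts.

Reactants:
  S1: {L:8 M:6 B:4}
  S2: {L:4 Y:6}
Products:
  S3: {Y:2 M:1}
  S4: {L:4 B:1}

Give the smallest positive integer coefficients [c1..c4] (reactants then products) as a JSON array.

Coefficients: [1, 2, 6, 4]

L: 1·8+2·4 = 16 | 6·0+4·4 = 16
Y: 1·0+2·6 = 12 | 6·2+4·0 = 12
M: 1·6+2·0 = 6 | 6·1+4·0 = 6
B: 1·4+2·0 = 4 | 6·0+4·1 = 4
gcd(1,2,6,4) = 1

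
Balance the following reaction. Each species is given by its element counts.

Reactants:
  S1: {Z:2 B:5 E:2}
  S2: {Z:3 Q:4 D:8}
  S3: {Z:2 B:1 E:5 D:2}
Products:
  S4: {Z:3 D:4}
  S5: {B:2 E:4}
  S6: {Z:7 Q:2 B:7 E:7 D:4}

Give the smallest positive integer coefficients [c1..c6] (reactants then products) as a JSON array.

Z: 4·2+1·3+6·2 = 23 | 3·3+6·0+2·7 = 23
Q: 4·0+1·4+6·0 = 4 | 3·0+6·0+2·2 = 4
B: 4·5+1·0+6·1 = 26 | 3·0+6·2+2·7 = 26
E: 4·2+1·0+6·5 = 38 | 3·0+6·4+2·7 = 38
D: 4·0+1·8+6·2 = 20 | 3·4+6·0+2·4 = 20
gcd(4,1,6,3,6,2) = 1

Coefficients: [4, 1, 6, 3, 6, 2]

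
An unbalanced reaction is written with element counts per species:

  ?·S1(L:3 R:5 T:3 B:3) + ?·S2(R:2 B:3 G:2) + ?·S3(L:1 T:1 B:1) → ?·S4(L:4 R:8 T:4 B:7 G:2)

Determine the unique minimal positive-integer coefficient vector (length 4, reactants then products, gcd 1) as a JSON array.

L: 6·3+5·0+2·1 = 20 | 5·4 = 20
R: 6·5+5·2+2·0 = 40 | 5·8 = 40
T: 6·3+5·0+2·1 = 20 | 5·4 = 20
B: 6·3+5·3+2·1 = 35 | 5·7 = 35
G: 6·0+5·2+2·0 = 10 | 5·2 = 10
gcd(6,5,2,5) = 1

Coefficients: [6, 5, 2, 5]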